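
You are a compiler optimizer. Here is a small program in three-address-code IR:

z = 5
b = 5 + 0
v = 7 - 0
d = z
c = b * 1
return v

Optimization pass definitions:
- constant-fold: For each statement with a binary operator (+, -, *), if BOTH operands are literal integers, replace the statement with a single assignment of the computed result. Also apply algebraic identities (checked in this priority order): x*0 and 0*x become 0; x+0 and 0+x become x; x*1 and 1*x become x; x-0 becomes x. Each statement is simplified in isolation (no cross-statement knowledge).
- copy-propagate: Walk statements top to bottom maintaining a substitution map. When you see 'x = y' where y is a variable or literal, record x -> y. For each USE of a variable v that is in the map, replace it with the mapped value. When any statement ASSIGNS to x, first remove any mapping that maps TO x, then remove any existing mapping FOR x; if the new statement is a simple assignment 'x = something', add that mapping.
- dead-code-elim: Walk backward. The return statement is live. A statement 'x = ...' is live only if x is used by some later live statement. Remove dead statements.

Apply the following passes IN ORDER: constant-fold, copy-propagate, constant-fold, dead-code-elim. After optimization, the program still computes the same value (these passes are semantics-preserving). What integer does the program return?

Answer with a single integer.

Initial IR:
  z = 5
  b = 5 + 0
  v = 7 - 0
  d = z
  c = b * 1
  return v
After constant-fold (6 stmts):
  z = 5
  b = 5
  v = 7
  d = z
  c = b
  return v
After copy-propagate (6 stmts):
  z = 5
  b = 5
  v = 7
  d = 5
  c = 5
  return 7
After constant-fold (6 stmts):
  z = 5
  b = 5
  v = 7
  d = 5
  c = 5
  return 7
After dead-code-elim (1 stmts):
  return 7
Evaluate:
  z = 5  =>  z = 5
  b = 5 + 0  =>  b = 5
  v = 7 - 0  =>  v = 7
  d = z  =>  d = 5
  c = b * 1  =>  c = 5
  return v = 7

Answer: 7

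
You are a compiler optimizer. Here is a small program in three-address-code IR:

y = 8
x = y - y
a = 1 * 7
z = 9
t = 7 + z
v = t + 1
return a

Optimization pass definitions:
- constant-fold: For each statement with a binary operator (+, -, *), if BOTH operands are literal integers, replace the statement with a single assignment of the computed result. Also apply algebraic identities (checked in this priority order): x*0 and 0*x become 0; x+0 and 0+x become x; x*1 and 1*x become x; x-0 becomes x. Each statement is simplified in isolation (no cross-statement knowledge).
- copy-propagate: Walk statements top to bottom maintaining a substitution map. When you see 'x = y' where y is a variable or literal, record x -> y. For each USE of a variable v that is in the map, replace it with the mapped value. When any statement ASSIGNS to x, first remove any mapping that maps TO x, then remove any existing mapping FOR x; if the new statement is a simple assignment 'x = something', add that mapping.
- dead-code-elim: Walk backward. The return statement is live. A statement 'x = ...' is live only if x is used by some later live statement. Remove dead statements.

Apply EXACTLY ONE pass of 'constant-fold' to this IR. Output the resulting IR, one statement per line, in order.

Applying constant-fold statement-by-statement:
  [1] y = 8  (unchanged)
  [2] x = y - y  (unchanged)
  [3] a = 1 * 7  -> a = 7
  [4] z = 9  (unchanged)
  [5] t = 7 + z  (unchanged)
  [6] v = t + 1  (unchanged)
  [7] return a  (unchanged)
Result (7 stmts):
  y = 8
  x = y - y
  a = 7
  z = 9
  t = 7 + z
  v = t + 1
  return a

Answer: y = 8
x = y - y
a = 7
z = 9
t = 7 + z
v = t + 1
return a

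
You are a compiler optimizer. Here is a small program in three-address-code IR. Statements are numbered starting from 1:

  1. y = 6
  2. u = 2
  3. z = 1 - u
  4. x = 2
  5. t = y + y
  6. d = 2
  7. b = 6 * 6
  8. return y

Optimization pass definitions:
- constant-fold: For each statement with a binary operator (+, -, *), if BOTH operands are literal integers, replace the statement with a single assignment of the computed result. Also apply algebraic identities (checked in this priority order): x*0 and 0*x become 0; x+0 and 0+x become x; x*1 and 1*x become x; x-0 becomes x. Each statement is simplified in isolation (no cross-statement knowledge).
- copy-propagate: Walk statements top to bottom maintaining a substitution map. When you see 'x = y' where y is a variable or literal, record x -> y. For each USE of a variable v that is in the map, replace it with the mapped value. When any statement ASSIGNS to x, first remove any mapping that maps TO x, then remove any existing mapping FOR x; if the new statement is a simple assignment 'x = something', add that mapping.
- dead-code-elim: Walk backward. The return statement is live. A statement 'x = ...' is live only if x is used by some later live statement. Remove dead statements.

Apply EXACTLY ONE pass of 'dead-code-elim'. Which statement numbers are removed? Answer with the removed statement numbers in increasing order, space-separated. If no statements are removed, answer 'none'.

Backward liveness scan:
Stmt 1 'y = 6': KEEP (y is live); live-in = []
Stmt 2 'u = 2': DEAD (u not in live set ['y'])
Stmt 3 'z = 1 - u': DEAD (z not in live set ['y'])
Stmt 4 'x = 2': DEAD (x not in live set ['y'])
Stmt 5 't = y + y': DEAD (t not in live set ['y'])
Stmt 6 'd = 2': DEAD (d not in live set ['y'])
Stmt 7 'b = 6 * 6': DEAD (b not in live set ['y'])
Stmt 8 'return y': KEEP (return); live-in = ['y']
Removed statement numbers: [2, 3, 4, 5, 6, 7]
Surviving IR:
  y = 6
  return y

Answer: 2 3 4 5 6 7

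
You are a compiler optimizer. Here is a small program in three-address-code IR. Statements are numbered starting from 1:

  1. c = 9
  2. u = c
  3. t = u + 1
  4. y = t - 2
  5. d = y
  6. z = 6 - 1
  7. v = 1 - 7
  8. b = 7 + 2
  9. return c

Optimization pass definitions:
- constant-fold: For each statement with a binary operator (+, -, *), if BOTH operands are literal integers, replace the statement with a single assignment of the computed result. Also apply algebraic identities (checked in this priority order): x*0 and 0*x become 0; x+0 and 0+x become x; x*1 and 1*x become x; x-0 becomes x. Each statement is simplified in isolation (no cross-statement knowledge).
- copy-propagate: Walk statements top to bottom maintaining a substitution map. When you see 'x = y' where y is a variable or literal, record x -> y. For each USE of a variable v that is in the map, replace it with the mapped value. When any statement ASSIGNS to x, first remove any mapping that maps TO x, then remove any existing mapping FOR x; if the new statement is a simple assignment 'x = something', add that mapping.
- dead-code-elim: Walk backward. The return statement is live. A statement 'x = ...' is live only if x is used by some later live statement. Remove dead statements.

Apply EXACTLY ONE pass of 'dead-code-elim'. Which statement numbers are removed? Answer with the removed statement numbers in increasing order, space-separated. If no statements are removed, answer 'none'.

Answer: 2 3 4 5 6 7 8

Derivation:
Backward liveness scan:
Stmt 1 'c = 9': KEEP (c is live); live-in = []
Stmt 2 'u = c': DEAD (u not in live set ['c'])
Stmt 3 't = u + 1': DEAD (t not in live set ['c'])
Stmt 4 'y = t - 2': DEAD (y not in live set ['c'])
Stmt 5 'd = y': DEAD (d not in live set ['c'])
Stmt 6 'z = 6 - 1': DEAD (z not in live set ['c'])
Stmt 7 'v = 1 - 7': DEAD (v not in live set ['c'])
Stmt 8 'b = 7 + 2': DEAD (b not in live set ['c'])
Stmt 9 'return c': KEEP (return); live-in = ['c']
Removed statement numbers: [2, 3, 4, 5, 6, 7, 8]
Surviving IR:
  c = 9
  return c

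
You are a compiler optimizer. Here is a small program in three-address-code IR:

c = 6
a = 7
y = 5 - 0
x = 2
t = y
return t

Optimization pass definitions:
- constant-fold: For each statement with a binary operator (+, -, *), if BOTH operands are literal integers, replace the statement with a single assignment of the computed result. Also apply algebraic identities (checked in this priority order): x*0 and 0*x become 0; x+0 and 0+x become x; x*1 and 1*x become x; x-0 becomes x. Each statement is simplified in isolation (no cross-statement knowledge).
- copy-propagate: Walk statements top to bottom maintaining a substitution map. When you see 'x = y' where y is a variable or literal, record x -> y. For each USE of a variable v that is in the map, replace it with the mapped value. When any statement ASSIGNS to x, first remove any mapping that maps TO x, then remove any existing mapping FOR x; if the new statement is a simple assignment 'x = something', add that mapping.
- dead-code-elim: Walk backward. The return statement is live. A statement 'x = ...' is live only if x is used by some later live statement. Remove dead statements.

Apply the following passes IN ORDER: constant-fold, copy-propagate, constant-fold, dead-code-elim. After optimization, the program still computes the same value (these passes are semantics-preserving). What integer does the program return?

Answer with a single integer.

Answer: 5

Derivation:
Initial IR:
  c = 6
  a = 7
  y = 5 - 0
  x = 2
  t = y
  return t
After constant-fold (6 stmts):
  c = 6
  a = 7
  y = 5
  x = 2
  t = y
  return t
After copy-propagate (6 stmts):
  c = 6
  a = 7
  y = 5
  x = 2
  t = 5
  return 5
After constant-fold (6 stmts):
  c = 6
  a = 7
  y = 5
  x = 2
  t = 5
  return 5
After dead-code-elim (1 stmts):
  return 5
Evaluate:
  c = 6  =>  c = 6
  a = 7  =>  a = 7
  y = 5 - 0  =>  y = 5
  x = 2  =>  x = 2
  t = y  =>  t = 5
  return t = 5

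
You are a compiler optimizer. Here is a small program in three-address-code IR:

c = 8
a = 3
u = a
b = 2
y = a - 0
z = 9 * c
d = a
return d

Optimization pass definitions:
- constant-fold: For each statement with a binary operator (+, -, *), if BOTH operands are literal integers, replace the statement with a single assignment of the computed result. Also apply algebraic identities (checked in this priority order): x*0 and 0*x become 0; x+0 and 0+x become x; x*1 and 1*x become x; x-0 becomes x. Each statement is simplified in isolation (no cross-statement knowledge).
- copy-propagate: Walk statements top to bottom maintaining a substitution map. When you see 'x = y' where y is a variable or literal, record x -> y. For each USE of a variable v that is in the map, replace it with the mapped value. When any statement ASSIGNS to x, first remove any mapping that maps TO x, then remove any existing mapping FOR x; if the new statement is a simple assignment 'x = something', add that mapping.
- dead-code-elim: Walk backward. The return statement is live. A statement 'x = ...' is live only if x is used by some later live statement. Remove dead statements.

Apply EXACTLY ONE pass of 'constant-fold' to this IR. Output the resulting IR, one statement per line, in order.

Applying constant-fold statement-by-statement:
  [1] c = 8  (unchanged)
  [2] a = 3  (unchanged)
  [3] u = a  (unchanged)
  [4] b = 2  (unchanged)
  [5] y = a - 0  -> y = a
  [6] z = 9 * c  (unchanged)
  [7] d = a  (unchanged)
  [8] return d  (unchanged)
Result (8 stmts):
  c = 8
  a = 3
  u = a
  b = 2
  y = a
  z = 9 * c
  d = a
  return d

Answer: c = 8
a = 3
u = a
b = 2
y = a
z = 9 * c
d = a
return d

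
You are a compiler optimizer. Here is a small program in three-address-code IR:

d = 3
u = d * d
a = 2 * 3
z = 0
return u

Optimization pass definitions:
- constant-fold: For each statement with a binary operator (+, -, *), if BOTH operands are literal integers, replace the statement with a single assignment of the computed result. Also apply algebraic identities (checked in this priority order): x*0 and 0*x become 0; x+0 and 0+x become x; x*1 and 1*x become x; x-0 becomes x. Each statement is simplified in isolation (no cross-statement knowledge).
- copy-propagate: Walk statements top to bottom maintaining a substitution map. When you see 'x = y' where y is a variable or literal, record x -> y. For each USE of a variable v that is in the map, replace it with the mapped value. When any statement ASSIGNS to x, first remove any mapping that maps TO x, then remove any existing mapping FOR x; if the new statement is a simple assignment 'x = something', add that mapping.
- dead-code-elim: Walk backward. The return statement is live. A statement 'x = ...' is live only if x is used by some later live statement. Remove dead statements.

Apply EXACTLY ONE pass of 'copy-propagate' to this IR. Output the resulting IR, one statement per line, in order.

Applying copy-propagate statement-by-statement:
  [1] d = 3  (unchanged)
  [2] u = d * d  -> u = 3 * 3
  [3] a = 2 * 3  (unchanged)
  [4] z = 0  (unchanged)
  [5] return u  (unchanged)
Result (5 stmts):
  d = 3
  u = 3 * 3
  a = 2 * 3
  z = 0
  return u

Answer: d = 3
u = 3 * 3
a = 2 * 3
z = 0
return u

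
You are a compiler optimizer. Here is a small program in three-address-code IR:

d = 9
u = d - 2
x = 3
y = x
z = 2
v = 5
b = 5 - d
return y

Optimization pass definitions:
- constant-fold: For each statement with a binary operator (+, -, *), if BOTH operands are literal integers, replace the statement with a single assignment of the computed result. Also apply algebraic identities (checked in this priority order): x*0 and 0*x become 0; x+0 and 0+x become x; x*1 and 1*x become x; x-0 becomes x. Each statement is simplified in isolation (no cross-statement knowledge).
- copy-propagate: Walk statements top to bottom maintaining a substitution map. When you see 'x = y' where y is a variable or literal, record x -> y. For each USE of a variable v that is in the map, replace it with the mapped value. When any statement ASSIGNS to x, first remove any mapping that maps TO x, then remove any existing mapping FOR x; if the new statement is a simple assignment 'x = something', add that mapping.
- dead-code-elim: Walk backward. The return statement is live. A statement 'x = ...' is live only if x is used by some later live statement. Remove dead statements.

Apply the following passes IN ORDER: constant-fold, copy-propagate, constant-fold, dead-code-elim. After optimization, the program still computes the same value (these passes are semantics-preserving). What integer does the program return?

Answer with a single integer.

Answer: 3

Derivation:
Initial IR:
  d = 9
  u = d - 2
  x = 3
  y = x
  z = 2
  v = 5
  b = 5 - d
  return y
After constant-fold (8 stmts):
  d = 9
  u = d - 2
  x = 3
  y = x
  z = 2
  v = 5
  b = 5 - d
  return y
After copy-propagate (8 stmts):
  d = 9
  u = 9 - 2
  x = 3
  y = 3
  z = 2
  v = 5
  b = 5 - 9
  return 3
After constant-fold (8 stmts):
  d = 9
  u = 7
  x = 3
  y = 3
  z = 2
  v = 5
  b = -4
  return 3
After dead-code-elim (1 stmts):
  return 3
Evaluate:
  d = 9  =>  d = 9
  u = d - 2  =>  u = 7
  x = 3  =>  x = 3
  y = x  =>  y = 3
  z = 2  =>  z = 2
  v = 5  =>  v = 5
  b = 5 - d  =>  b = -4
  return y = 3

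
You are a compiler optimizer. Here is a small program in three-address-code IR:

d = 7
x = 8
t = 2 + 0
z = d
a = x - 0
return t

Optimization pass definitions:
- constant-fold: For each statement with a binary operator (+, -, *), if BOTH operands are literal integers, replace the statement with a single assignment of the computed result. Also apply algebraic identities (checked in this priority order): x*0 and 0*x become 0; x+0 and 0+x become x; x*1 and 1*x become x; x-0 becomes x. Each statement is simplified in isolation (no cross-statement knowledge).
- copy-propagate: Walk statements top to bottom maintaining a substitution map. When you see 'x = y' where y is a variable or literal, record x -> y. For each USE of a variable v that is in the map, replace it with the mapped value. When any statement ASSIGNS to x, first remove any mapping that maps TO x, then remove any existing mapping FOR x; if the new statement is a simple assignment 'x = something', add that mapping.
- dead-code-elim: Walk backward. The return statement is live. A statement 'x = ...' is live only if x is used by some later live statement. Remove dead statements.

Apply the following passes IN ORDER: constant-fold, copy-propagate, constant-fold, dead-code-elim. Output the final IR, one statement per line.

Answer: return 2

Derivation:
Initial IR:
  d = 7
  x = 8
  t = 2 + 0
  z = d
  a = x - 0
  return t
After constant-fold (6 stmts):
  d = 7
  x = 8
  t = 2
  z = d
  a = x
  return t
After copy-propagate (6 stmts):
  d = 7
  x = 8
  t = 2
  z = 7
  a = 8
  return 2
After constant-fold (6 stmts):
  d = 7
  x = 8
  t = 2
  z = 7
  a = 8
  return 2
After dead-code-elim (1 stmts):
  return 2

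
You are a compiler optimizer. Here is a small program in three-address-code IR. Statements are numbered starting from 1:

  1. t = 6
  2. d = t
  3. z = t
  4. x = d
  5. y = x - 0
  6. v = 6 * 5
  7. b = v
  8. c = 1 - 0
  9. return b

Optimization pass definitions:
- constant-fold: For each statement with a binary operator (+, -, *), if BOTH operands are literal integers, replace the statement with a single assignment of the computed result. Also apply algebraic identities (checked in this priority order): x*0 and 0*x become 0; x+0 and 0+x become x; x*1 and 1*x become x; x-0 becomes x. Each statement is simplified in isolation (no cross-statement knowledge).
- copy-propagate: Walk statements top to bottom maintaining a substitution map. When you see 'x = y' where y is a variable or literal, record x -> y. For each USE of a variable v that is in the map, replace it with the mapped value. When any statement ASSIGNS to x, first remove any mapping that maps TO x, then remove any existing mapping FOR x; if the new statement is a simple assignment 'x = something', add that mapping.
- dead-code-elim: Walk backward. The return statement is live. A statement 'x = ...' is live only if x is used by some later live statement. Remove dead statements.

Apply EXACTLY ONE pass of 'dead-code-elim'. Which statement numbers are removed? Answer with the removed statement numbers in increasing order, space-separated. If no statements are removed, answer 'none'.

Answer: 1 2 3 4 5 8

Derivation:
Backward liveness scan:
Stmt 1 't = 6': DEAD (t not in live set [])
Stmt 2 'd = t': DEAD (d not in live set [])
Stmt 3 'z = t': DEAD (z not in live set [])
Stmt 4 'x = d': DEAD (x not in live set [])
Stmt 5 'y = x - 0': DEAD (y not in live set [])
Stmt 6 'v = 6 * 5': KEEP (v is live); live-in = []
Stmt 7 'b = v': KEEP (b is live); live-in = ['v']
Stmt 8 'c = 1 - 0': DEAD (c not in live set ['b'])
Stmt 9 'return b': KEEP (return); live-in = ['b']
Removed statement numbers: [1, 2, 3, 4, 5, 8]
Surviving IR:
  v = 6 * 5
  b = v
  return b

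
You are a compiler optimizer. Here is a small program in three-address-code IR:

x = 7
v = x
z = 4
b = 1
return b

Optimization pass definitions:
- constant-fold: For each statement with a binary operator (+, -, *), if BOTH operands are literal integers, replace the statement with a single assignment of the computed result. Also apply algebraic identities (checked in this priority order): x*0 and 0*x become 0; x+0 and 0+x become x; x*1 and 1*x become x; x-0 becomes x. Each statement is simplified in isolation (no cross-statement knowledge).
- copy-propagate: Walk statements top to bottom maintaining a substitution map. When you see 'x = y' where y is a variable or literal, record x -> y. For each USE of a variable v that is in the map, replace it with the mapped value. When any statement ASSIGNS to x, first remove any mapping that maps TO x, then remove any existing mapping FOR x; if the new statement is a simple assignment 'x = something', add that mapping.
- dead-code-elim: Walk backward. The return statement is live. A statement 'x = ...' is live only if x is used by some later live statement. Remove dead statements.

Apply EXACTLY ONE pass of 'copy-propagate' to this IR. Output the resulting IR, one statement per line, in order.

Answer: x = 7
v = 7
z = 4
b = 1
return 1

Derivation:
Applying copy-propagate statement-by-statement:
  [1] x = 7  (unchanged)
  [2] v = x  -> v = 7
  [3] z = 4  (unchanged)
  [4] b = 1  (unchanged)
  [5] return b  -> return 1
Result (5 stmts):
  x = 7
  v = 7
  z = 4
  b = 1
  return 1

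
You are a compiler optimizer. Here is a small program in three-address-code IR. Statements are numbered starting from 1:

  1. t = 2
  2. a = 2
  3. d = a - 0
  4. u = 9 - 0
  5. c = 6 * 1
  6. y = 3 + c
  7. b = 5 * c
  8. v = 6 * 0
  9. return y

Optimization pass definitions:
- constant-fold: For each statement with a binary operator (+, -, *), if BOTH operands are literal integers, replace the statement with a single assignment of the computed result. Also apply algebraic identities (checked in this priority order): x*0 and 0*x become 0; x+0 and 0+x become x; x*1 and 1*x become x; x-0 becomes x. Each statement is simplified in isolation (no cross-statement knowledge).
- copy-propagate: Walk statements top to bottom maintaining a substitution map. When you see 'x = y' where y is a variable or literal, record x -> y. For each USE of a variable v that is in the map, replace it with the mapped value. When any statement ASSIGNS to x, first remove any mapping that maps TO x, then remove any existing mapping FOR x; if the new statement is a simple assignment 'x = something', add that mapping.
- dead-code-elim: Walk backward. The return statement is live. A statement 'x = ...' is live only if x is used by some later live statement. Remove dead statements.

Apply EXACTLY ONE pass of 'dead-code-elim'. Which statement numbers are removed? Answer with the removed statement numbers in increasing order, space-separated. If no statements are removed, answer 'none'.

Backward liveness scan:
Stmt 1 't = 2': DEAD (t not in live set [])
Stmt 2 'a = 2': DEAD (a not in live set [])
Stmt 3 'd = a - 0': DEAD (d not in live set [])
Stmt 4 'u = 9 - 0': DEAD (u not in live set [])
Stmt 5 'c = 6 * 1': KEEP (c is live); live-in = []
Stmt 6 'y = 3 + c': KEEP (y is live); live-in = ['c']
Stmt 7 'b = 5 * c': DEAD (b not in live set ['y'])
Stmt 8 'v = 6 * 0': DEAD (v not in live set ['y'])
Stmt 9 'return y': KEEP (return); live-in = ['y']
Removed statement numbers: [1, 2, 3, 4, 7, 8]
Surviving IR:
  c = 6 * 1
  y = 3 + c
  return y

Answer: 1 2 3 4 7 8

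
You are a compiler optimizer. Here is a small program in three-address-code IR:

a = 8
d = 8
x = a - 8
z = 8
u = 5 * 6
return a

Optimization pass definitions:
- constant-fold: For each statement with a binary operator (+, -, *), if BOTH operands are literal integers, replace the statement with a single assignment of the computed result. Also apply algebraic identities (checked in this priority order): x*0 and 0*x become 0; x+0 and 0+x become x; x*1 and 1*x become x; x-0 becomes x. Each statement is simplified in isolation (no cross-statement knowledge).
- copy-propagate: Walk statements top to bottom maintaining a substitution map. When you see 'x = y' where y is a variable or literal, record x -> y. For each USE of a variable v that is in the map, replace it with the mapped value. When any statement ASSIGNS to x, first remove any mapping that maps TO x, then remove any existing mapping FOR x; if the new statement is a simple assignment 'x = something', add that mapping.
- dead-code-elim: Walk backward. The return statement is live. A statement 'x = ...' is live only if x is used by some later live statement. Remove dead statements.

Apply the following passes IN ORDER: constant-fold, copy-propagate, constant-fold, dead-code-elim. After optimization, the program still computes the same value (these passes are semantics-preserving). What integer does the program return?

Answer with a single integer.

Answer: 8

Derivation:
Initial IR:
  a = 8
  d = 8
  x = a - 8
  z = 8
  u = 5 * 6
  return a
After constant-fold (6 stmts):
  a = 8
  d = 8
  x = a - 8
  z = 8
  u = 30
  return a
After copy-propagate (6 stmts):
  a = 8
  d = 8
  x = 8 - 8
  z = 8
  u = 30
  return 8
After constant-fold (6 stmts):
  a = 8
  d = 8
  x = 0
  z = 8
  u = 30
  return 8
After dead-code-elim (1 stmts):
  return 8
Evaluate:
  a = 8  =>  a = 8
  d = 8  =>  d = 8
  x = a - 8  =>  x = 0
  z = 8  =>  z = 8
  u = 5 * 6  =>  u = 30
  return a = 8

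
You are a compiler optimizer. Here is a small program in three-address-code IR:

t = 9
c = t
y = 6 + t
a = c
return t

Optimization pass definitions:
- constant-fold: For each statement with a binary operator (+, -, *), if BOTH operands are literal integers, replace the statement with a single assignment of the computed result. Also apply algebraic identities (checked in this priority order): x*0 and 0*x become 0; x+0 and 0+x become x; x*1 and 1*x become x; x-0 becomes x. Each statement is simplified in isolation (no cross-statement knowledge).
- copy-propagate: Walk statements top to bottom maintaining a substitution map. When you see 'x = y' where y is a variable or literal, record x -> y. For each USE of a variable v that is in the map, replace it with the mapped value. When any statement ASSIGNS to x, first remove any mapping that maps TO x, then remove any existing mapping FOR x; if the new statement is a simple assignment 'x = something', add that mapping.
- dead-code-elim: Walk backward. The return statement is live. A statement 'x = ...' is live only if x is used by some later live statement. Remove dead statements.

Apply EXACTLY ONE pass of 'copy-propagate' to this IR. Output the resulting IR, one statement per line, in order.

Answer: t = 9
c = 9
y = 6 + 9
a = 9
return 9

Derivation:
Applying copy-propagate statement-by-statement:
  [1] t = 9  (unchanged)
  [2] c = t  -> c = 9
  [3] y = 6 + t  -> y = 6 + 9
  [4] a = c  -> a = 9
  [5] return t  -> return 9
Result (5 stmts):
  t = 9
  c = 9
  y = 6 + 9
  a = 9
  return 9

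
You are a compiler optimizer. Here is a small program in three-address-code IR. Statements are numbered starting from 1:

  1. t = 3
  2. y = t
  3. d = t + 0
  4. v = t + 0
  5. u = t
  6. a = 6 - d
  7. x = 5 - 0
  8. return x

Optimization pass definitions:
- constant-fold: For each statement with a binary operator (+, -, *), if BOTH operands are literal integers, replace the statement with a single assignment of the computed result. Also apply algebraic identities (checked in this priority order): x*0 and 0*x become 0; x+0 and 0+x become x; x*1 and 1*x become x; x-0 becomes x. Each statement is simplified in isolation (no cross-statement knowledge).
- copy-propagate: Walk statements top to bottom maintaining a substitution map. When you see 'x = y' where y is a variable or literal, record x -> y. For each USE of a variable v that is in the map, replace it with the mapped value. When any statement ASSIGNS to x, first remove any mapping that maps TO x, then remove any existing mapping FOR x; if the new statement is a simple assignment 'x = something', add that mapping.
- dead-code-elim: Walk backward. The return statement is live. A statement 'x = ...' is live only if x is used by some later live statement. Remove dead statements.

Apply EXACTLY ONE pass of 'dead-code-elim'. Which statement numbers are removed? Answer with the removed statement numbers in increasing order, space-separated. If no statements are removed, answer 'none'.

Backward liveness scan:
Stmt 1 't = 3': DEAD (t not in live set [])
Stmt 2 'y = t': DEAD (y not in live set [])
Stmt 3 'd = t + 0': DEAD (d not in live set [])
Stmt 4 'v = t + 0': DEAD (v not in live set [])
Stmt 5 'u = t': DEAD (u not in live set [])
Stmt 6 'a = 6 - d': DEAD (a not in live set [])
Stmt 7 'x = 5 - 0': KEEP (x is live); live-in = []
Stmt 8 'return x': KEEP (return); live-in = ['x']
Removed statement numbers: [1, 2, 3, 4, 5, 6]
Surviving IR:
  x = 5 - 0
  return x

Answer: 1 2 3 4 5 6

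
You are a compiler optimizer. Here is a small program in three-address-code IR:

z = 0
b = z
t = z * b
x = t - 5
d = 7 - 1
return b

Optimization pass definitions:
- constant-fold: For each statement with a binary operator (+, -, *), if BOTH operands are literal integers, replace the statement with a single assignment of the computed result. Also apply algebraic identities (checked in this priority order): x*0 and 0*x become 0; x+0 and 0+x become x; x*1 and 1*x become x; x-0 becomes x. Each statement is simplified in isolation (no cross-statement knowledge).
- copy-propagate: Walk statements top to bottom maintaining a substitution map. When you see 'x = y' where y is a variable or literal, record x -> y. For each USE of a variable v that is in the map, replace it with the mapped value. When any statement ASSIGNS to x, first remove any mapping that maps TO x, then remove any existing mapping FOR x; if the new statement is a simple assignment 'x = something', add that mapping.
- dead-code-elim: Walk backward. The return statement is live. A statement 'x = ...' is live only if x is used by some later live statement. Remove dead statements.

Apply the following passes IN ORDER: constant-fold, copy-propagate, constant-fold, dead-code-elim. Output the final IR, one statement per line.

Answer: return 0

Derivation:
Initial IR:
  z = 0
  b = z
  t = z * b
  x = t - 5
  d = 7 - 1
  return b
After constant-fold (6 stmts):
  z = 0
  b = z
  t = z * b
  x = t - 5
  d = 6
  return b
After copy-propagate (6 stmts):
  z = 0
  b = 0
  t = 0 * 0
  x = t - 5
  d = 6
  return 0
After constant-fold (6 stmts):
  z = 0
  b = 0
  t = 0
  x = t - 5
  d = 6
  return 0
After dead-code-elim (1 stmts):
  return 0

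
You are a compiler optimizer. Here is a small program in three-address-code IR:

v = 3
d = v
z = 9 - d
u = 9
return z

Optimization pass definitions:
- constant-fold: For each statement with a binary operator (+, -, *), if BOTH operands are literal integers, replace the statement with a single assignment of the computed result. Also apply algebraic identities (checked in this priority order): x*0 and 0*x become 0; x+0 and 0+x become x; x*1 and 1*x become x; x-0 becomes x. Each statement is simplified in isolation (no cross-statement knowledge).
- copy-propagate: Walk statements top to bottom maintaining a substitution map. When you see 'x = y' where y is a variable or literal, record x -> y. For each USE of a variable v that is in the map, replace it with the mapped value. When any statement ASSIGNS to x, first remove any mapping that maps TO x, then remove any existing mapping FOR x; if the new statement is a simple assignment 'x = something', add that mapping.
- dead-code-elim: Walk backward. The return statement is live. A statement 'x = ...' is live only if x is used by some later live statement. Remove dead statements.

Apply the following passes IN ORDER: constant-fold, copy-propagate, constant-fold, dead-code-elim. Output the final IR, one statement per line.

Answer: z = 6
return z

Derivation:
Initial IR:
  v = 3
  d = v
  z = 9 - d
  u = 9
  return z
After constant-fold (5 stmts):
  v = 3
  d = v
  z = 9 - d
  u = 9
  return z
After copy-propagate (5 stmts):
  v = 3
  d = 3
  z = 9 - 3
  u = 9
  return z
After constant-fold (5 stmts):
  v = 3
  d = 3
  z = 6
  u = 9
  return z
After dead-code-elim (2 stmts):
  z = 6
  return z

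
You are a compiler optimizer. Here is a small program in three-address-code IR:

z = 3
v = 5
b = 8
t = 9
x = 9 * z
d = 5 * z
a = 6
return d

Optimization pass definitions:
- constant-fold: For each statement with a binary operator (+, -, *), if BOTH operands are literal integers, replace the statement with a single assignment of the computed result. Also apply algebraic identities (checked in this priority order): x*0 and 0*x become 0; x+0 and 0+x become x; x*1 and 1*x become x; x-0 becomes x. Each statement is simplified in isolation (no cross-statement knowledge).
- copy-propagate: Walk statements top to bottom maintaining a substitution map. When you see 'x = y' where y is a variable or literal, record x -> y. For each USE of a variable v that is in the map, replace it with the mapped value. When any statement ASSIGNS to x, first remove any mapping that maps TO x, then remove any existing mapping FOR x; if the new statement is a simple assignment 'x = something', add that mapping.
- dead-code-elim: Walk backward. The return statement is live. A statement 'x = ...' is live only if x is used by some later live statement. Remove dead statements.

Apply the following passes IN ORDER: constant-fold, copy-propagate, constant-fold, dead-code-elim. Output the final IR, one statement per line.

Initial IR:
  z = 3
  v = 5
  b = 8
  t = 9
  x = 9 * z
  d = 5 * z
  a = 6
  return d
After constant-fold (8 stmts):
  z = 3
  v = 5
  b = 8
  t = 9
  x = 9 * z
  d = 5 * z
  a = 6
  return d
After copy-propagate (8 stmts):
  z = 3
  v = 5
  b = 8
  t = 9
  x = 9 * 3
  d = 5 * 3
  a = 6
  return d
After constant-fold (8 stmts):
  z = 3
  v = 5
  b = 8
  t = 9
  x = 27
  d = 15
  a = 6
  return d
After dead-code-elim (2 stmts):
  d = 15
  return d

Answer: d = 15
return d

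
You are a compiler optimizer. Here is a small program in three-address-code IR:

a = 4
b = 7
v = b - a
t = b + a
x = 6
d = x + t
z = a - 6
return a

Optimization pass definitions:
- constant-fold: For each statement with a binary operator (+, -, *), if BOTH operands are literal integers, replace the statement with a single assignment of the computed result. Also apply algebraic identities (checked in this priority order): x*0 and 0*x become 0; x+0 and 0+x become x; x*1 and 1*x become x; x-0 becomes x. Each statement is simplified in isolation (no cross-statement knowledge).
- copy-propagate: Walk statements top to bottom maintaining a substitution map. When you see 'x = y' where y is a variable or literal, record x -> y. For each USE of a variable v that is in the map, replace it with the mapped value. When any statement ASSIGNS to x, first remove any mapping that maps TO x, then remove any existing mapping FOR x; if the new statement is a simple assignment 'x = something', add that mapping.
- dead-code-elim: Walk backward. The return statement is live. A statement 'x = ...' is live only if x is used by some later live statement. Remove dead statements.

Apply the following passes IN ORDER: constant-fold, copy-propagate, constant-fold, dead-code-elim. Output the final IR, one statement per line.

Initial IR:
  a = 4
  b = 7
  v = b - a
  t = b + a
  x = 6
  d = x + t
  z = a - 6
  return a
After constant-fold (8 stmts):
  a = 4
  b = 7
  v = b - a
  t = b + a
  x = 6
  d = x + t
  z = a - 6
  return a
After copy-propagate (8 stmts):
  a = 4
  b = 7
  v = 7 - 4
  t = 7 + 4
  x = 6
  d = 6 + t
  z = 4 - 6
  return 4
After constant-fold (8 stmts):
  a = 4
  b = 7
  v = 3
  t = 11
  x = 6
  d = 6 + t
  z = -2
  return 4
After dead-code-elim (1 stmts):
  return 4

Answer: return 4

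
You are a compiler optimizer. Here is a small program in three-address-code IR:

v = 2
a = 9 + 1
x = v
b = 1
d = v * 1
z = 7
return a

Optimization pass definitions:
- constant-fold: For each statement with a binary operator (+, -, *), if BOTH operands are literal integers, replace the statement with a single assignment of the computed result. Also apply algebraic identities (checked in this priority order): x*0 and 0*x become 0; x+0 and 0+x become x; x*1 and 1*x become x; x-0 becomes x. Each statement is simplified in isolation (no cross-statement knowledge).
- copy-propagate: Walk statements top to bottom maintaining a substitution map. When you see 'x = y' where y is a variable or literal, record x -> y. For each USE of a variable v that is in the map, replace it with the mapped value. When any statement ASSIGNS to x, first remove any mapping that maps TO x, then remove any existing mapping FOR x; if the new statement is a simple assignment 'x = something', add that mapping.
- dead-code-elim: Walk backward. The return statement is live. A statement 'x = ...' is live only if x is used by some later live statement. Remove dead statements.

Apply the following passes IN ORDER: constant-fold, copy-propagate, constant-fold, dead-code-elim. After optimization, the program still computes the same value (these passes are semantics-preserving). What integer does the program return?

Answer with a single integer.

Answer: 10

Derivation:
Initial IR:
  v = 2
  a = 9 + 1
  x = v
  b = 1
  d = v * 1
  z = 7
  return a
After constant-fold (7 stmts):
  v = 2
  a = 10
  x = v
  b = 1
  d = v
  z = 7
  return a
After copy-propagate (7 stmts):
  v = 2
  a = 10
  x = 2
  b = 1
  d = 2
  z = 7
  return 10
After constant-fold (7 stmts):
  v = 2
  a = 10
  x = 2
  b = 1
  d = 2
  z = 7
  return 10
After dead-code-elim (1 stmts):
  return 10
Evaluate:
  v = 2  =>  v = 2
  a = 9 + 1  =>  a = 10
  x = v  =>  x = 2
  b = 1  =>  b = 1
  d = v * 1  =>  d = 2
  z = 7  =>  z = 7
  return a = 10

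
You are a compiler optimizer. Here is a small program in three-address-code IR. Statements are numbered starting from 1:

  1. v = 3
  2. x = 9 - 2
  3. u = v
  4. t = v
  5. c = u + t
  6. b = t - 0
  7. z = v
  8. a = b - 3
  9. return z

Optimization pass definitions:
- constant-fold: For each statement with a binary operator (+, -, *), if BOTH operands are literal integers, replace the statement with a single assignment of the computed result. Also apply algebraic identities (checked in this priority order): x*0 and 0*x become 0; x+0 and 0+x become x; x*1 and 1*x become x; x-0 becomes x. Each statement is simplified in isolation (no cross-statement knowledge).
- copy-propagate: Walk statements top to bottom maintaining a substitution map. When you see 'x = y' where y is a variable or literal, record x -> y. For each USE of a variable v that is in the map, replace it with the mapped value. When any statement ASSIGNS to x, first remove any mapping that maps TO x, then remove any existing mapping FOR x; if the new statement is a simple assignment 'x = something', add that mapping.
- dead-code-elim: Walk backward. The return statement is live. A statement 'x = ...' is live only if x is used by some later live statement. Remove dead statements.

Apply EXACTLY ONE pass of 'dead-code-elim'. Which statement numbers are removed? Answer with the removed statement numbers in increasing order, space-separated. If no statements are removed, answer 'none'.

Answer: 2 3 4 5 6 8

Derivation:
Backward liveness scan:
Stmt 1 'v = 3': KEEP (v is live); live-in = []
Stmt 2 'x = 9 - 2': DEAD (x not in live set ['v'])
Stmt 3 'u = v': DEAD (u not in live set ['v'])
Stmt 4 't = v': DEAD (t not in live set ['v'])
Stmt 5 'c = u + t': DEAD (c not in live set ['v'])
Stmt 6 'b = t - 0': DEAD (b not in live set ['v'])
Stmt 7 'z = v': KEEP (z is live); live-in = ['v']
Stmt 8 'a = b - 3': DEAD (a not in live set ['z'])
Stmt 9 'return z': KEEP (return); live-in = ['z']
Removed statement numbers: [2, 3, 4, 5, 6, 8]
Surviving IR:
  v = 3
  z = v
  return z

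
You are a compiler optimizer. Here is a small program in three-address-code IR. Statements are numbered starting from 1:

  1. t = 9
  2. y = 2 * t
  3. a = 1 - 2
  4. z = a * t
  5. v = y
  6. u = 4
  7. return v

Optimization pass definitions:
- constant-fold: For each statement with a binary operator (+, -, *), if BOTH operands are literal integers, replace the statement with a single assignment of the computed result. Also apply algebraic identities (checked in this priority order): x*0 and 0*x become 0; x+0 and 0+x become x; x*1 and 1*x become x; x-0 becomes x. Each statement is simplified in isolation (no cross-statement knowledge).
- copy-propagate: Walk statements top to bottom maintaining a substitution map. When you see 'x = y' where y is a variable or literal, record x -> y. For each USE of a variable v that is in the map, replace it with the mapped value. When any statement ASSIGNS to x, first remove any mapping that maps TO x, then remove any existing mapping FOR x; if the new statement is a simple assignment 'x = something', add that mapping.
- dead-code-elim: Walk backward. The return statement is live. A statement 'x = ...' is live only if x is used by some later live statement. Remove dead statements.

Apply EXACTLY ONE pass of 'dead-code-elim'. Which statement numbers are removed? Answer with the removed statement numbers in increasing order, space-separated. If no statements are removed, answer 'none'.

Answer: 3 4 6

Derivation:
Backward liveness scan:
Stmt 1 't = 9': KEEP (t is live); live-in = []
Stmt 2 'y = 2 * t': KEEP (y is live); live-in = ['t']
Stmt 3 'a = 1 - 2': DEAD (a not in live set ['y'])
Stmt 4 'z = a * t': DEAD (z not in live set ['y'])
Stmt 5 'v = y': KEEP (v is live); live-in = ['y']
Stmt 6 'u = 4': DEAD (u not in live set ['v'])
Stmt 7 'return v': KEEP (return); live-in = ['v']
Removed statement numbers: [3, 4, 6]
Surviving IR:
  t = 9
  y = 2 * t
  v = y
  return v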